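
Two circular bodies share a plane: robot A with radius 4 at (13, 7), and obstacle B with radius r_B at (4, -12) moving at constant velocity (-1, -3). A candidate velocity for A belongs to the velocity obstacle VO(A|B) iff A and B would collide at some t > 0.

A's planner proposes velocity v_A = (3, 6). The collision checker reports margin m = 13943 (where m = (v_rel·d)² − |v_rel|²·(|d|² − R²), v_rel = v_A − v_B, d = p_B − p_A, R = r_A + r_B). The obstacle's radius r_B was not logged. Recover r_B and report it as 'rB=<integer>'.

m = 13943
d = (-9, -19);  v_rel = (4, 9),  |v_rel|² = 97
v_rel×d = (4)·(-19) − (9)·(-9) = 5
since m = R²·97 − 5²:  R² = (25 + 13943) / 97 = 144
R = √144 = 12  ⇒  r_B = 12 − 4 = 8

rB=8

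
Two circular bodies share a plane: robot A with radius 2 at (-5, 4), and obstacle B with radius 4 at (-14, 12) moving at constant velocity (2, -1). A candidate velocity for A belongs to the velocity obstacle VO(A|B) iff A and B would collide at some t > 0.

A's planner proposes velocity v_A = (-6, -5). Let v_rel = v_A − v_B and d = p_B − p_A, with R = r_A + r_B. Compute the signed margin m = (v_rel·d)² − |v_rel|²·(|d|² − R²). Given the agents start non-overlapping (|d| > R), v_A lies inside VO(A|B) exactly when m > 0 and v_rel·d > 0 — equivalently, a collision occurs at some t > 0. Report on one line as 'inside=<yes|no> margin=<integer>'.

d = (-9, 8),  |d|² = 145;  R = 2+4 = 6,  c = 145−6² = 109
v_rel = (-8, -4),  |v_rel|² = 80;  v_rel·d = (-8)·(-9) + (-4)·(8) = 40
80·t² − 80·t + 109 = 0  ⇒  m = 40² − 80·109 = -7120
m = -7120 < 0,  v_rel·d = 40 > 0  ⇒  outside

inside=no margin=-7120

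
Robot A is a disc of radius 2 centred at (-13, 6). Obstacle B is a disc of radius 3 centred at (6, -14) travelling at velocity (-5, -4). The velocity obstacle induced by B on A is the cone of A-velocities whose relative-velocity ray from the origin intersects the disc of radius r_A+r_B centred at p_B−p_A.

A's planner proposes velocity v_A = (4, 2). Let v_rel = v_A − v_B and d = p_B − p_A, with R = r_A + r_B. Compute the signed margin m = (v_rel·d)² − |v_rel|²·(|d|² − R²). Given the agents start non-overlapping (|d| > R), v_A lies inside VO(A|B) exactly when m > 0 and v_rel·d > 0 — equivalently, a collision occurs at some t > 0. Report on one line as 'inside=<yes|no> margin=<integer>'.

d = (19, -20),  |d|² = 761;  R = 2+3 = 5,  c = 761−5² = 736
v_rel = (9, 6),  |v_rel|² = 117;  v_rel·d = (9)·(19) + (6)·(-20) = 51
117·t² − 102·t + 736 = 0  ⇒  m = 51² − 117·736 = -83511
m = -83511 < 0,  v_rel·d = 51 > 0  ⇒  outside

inside=no margin=-83511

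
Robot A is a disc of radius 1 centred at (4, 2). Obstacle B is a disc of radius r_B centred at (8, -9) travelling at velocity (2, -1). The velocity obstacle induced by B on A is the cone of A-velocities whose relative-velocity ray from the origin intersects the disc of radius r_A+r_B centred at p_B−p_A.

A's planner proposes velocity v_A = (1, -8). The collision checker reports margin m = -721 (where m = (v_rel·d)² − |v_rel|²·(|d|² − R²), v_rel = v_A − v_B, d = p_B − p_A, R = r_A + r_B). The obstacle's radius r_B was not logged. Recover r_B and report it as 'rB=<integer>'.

m = -721
d = (4, -11);  v_rel = (-1, -7),  |v_rel|² = 50
v_rel×d = (-1)·(-11) − (-7)·(4) = 39
since m = R²·50 − 39²:  R² = (1521 + -721) / 50 = 16
R = √16 = 4  ⇒  r_B = 4 − 1 = 3

rB=3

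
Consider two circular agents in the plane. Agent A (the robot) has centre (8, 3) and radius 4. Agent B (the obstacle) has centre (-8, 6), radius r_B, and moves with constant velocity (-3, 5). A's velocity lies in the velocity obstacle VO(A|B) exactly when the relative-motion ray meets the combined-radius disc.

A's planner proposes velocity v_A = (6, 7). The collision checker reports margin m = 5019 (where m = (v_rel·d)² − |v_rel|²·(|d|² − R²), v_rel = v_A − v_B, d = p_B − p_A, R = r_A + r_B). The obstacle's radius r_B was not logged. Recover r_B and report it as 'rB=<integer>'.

m = 5019
d = (-16, 3);  v_rel = (9, 2),  |v_rel|² = 85
v_rel×d = (9)·(3) − (2)·(-16) = 59
since m = R²·85 − 59²:  R² = (3481 + 5019) / 85 = 100
R = √100 = 10  ⇒  r_B = 10 − 4 = 6

rB=6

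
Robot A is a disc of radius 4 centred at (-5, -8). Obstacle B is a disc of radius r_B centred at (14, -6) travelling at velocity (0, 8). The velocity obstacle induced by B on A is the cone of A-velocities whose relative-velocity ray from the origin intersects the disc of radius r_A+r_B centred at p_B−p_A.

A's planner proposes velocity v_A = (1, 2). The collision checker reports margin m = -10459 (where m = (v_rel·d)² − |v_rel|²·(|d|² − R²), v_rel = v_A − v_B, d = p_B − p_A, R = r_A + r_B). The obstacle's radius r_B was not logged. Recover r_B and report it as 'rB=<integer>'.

m = -10459
d = (19, 2);  v_rel = (1, -6),  |v_rel|² = 37
v_rel×d = (1)·(2) − (-6)·(19) = 116
since m = R²·37 − 116²:  R² = (13456 + -10459) / 37 = 81
R = √81 = 9  ⇒  r_B = 9 − 4 = 5

rB=5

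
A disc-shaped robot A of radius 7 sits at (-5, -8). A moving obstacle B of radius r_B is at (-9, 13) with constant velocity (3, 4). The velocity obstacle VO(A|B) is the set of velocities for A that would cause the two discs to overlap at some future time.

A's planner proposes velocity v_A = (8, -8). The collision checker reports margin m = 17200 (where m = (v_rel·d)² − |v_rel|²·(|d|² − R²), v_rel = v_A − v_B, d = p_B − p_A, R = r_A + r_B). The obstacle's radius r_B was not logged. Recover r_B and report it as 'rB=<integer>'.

m = 17200
d = (-4, 21);  v_rel = (5, -12),  |v_rel|² = 169
v_rel×d = (5)·(21) − (-12)·(-4) = 57
since m = R²·169 − 57²:  R² = (3249 + 17200) / 169 = 121
R = √121 = 11  ⇒  r_B = 11 − 7 = 4

rB=4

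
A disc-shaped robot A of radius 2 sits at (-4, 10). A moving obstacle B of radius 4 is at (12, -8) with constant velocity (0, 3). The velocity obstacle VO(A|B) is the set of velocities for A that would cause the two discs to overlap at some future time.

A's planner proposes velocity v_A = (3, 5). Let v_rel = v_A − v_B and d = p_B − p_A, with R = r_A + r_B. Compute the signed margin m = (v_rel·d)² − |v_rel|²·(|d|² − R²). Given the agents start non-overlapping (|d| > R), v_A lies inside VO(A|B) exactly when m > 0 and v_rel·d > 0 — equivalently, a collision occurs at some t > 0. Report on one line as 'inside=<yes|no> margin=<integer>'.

d = (16, -18),  |d|² = 580;  R = 2+4 = 6,  c = 580−6² = 544
v_rel = (3, 2),  |v_rel|² = 13;  v_rel·d = (3)·(16) + (2)·(-18) = 12
13·t² − 24·t + 544 = 0  ⇒  m = 12² − 13·544 = -6928
m = -6928 < 0,  v_rel·d = 12 > 0  ⇒  outside

inside=no margin=-6928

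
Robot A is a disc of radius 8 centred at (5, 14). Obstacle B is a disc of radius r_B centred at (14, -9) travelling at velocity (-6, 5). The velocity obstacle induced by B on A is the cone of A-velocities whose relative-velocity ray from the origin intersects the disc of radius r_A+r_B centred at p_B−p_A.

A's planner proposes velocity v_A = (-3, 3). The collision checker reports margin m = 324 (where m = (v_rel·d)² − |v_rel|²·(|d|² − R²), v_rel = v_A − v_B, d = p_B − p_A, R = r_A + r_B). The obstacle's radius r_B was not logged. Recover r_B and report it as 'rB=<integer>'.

m = 324
d = (9, -23);  v_rel = (3, -2),  |v_rel|² = 13
v_rel×d = (3)·(-23) − (-2)·(9) = -51
since m = R²·13 − (-51)²:  R² = (2601 + 324) / 13 = 225
R = √225 = 15  ⇒  r_B = 15 − 8 = 7

rB=7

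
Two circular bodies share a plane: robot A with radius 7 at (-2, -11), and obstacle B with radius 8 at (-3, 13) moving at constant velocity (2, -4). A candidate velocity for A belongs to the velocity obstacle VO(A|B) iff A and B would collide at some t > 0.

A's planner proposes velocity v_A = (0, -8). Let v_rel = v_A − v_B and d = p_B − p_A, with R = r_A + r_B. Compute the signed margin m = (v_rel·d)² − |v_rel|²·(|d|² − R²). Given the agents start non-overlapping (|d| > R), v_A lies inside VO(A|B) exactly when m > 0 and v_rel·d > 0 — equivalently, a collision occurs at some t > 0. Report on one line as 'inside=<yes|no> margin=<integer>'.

d = (-1, 24),  |d|² = 577;  R = 7+8 = 15,  c = 577−15² = 352
v_rel = (-2, -4),  |v_rel|² = 20;  v_rel·d = (-2)·(-1) + (-4)·(24) = -94
20·t² + 188·t + 352 = 0  ⇒  m = (-94)² − 20·352 = 1796
m = 1796 > 0,  v_rel·d = -94 < 0  ⇒  outside

inside=no margin=1796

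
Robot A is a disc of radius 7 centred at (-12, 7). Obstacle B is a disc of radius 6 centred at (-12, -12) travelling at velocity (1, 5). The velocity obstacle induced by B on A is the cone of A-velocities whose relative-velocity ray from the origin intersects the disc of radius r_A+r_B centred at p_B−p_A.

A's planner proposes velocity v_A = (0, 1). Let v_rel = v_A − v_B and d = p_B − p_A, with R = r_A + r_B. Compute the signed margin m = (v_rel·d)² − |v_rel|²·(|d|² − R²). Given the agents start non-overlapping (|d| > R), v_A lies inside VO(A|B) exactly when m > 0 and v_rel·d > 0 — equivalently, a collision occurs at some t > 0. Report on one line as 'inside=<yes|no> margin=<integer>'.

d = (0, -19),  |d|² = 361;  R = 7+6 = 13,  c = 361−13² = 192
v_rel = (-1, -4),  |v_rel|² = 17;  v_rel·d = (-1)·(0) + (-4)·(-19) = 76
17·t² − 152·t + 192 = 0  ⇒  m = 76² − 17·192 = 2512
m = 2512 > 0,  v_rel·d = 76 > 0  ⇒  inside

inside=yes margin=2512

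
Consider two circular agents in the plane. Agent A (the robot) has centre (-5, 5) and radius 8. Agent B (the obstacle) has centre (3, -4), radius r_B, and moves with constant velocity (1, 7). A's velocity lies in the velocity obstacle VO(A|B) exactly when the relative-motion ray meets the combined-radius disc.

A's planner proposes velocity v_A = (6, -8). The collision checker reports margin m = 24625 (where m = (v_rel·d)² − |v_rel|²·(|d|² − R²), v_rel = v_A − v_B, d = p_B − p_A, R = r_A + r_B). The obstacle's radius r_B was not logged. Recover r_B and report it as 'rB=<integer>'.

m = 24625
d = (8, -9);  v_rel = (5, -15),  |v_rel|² = 250
v_rel×d = (5)·(-9) − (-15)·(8) = 75
since m = R²·250 − 75²:  R² = (5625 + 24625) / 250 = 121
R = √121 = 11  ⇒  r_B = 11 − 8 = 3

rB=3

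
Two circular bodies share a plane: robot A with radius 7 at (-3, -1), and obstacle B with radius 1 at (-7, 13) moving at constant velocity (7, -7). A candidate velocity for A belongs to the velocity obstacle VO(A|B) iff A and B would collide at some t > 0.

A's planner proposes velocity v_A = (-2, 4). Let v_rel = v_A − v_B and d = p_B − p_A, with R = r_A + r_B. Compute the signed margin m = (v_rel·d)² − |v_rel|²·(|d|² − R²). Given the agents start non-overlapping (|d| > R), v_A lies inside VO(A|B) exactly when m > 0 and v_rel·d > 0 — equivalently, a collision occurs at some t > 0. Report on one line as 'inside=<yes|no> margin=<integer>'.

d = (-4, 14),  |d|² = 212;  R = 7+1 = 8,  c = 212−8² = 148
v_rel = (-9, 11),  |v_rel|² = 202;  v_rel·d = (-9)·(-4) + (11)·(14) = 190
202·t² − 380·t + 148 = 0  ⇒  m = 190² − 202·148 = 6204
m = 6204 > 0,  v_rel·d = 190 > 0  ⇒  inside

inside=yes margin=6204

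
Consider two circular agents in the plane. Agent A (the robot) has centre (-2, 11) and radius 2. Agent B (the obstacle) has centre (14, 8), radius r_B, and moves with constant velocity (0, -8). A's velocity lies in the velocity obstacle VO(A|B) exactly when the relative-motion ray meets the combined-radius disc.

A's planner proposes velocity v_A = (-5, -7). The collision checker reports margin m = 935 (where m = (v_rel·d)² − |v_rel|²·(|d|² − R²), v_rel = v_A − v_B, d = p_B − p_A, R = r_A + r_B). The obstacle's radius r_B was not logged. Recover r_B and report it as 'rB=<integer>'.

m = 935
d = (16, -3);  v_rel = (-5, 1),  |v_rel|² = 26
v_rel×d = (-5)·(-3) − (1)·(16) = -1
since m = R²·26 − (-1)²:  R² = (1 + 935) / 26 = 36
R = √36 = 6  ⇒  r_B = 6 − 2 = 4

rB=4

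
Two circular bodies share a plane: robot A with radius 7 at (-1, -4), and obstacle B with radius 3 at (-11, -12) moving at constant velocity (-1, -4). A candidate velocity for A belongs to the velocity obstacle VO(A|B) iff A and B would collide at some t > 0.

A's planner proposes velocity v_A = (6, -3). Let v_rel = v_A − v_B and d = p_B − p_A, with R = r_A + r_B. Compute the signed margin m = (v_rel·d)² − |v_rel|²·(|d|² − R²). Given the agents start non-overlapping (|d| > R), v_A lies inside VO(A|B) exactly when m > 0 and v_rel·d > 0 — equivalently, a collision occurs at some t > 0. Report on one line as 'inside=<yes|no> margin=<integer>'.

d = (-10, -8),  |d|² = 164;  R = 7+3 = 10,  c = 164−10² = 64
v_rel = (7, 1),  |v_rel|² = 50;  v_rel·d = (7)·(-10) + (1)·(-8) = -78
50·t² + 156·t + 64 = 0  ⇒  m = (-78)² − 50·64 = 2884
m = 2884 > 0,  v_rel·d = -78 < 0  ⇒  outside

inside=no margin=2884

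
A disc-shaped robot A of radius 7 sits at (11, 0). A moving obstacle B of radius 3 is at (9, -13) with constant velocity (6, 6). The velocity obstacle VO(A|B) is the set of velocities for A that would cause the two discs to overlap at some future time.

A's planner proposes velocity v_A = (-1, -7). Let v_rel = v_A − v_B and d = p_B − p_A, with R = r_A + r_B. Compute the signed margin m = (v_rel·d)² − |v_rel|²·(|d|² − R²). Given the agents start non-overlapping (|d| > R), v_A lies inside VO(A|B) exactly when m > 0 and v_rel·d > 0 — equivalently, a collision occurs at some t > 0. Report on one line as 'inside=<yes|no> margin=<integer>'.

d = (-2, -13),  |d|² = 173;  R = 7+3 = 10,  c = 173−10² = 73
v_rel = (-7, -13),  |v_rel|² = 218;  v_rel·d = (-7)·(-2) + (-13)·(-13) = 183
218·t² − 366·t + 73 = 0  ⇒  m = 183² − 218·73 = 17575
m = 17575 > 0,  v_rel·d = 183 > 0  ⇒  inside

inside=yes margin=17575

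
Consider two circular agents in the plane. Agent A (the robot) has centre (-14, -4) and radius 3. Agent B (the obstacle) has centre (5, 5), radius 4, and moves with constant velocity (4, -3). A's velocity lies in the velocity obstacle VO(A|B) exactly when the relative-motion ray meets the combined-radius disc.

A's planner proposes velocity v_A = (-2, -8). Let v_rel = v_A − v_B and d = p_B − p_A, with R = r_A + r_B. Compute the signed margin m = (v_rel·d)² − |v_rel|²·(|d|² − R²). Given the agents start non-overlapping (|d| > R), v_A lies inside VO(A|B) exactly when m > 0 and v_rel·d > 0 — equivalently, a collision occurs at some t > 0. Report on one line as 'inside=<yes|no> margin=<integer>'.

d = (19, 9),  |d|² = 442;  R = 3+4 = 7,  c = 442−7² = 393
v_rel = (-6, -5),  |v_rel|² = 61;  v_rel·d = (-6)·(19) + (-5)·(9) = -159
61·t² + 318·t + 393 = 0  ⇒  m = (-159)² − 61·393 = 1308
m = 1308 > 0,  v_rel·d = -159 < 0  ⇒  outside

inside=no margin=1308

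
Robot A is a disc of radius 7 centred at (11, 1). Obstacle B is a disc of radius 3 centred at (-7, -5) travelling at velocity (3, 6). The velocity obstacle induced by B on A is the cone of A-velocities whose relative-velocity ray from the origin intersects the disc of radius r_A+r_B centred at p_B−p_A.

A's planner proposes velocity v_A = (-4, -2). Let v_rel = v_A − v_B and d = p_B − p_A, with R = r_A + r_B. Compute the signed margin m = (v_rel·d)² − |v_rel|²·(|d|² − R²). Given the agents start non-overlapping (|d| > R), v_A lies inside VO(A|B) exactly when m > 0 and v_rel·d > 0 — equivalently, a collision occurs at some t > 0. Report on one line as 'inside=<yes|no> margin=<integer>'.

d = (-18, -6),  |d|² = 360;  R = 7+3 = 10,  c = 360−10² = 260
v_rel = (-7, -8),  |v_rel|² = 113;  v_rel·d = (-7)·(-18) + (-8)·(-6) = 174
113·t² − 348·t + 260 = 0  ⇒  m = 174² − 113·260 = 896
m = 896 > 0,  v_rel·d = 174 > 0  ⇒  inside

inside=yes margin=896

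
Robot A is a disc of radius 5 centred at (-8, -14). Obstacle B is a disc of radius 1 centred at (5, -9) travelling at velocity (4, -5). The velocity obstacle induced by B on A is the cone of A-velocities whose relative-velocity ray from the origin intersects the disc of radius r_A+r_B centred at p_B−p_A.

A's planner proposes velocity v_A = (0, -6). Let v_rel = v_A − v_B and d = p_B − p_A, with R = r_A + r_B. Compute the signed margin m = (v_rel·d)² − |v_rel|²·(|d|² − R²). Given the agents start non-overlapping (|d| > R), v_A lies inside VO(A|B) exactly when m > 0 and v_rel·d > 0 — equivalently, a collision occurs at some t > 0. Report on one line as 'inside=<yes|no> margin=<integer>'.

d = (13, 5),  |d|² = 194;  R = 5+1 = 6,  c = 194−6² = 158
v_rel = (-4, -1),  |v_rel|² = 17;  v_rel·d = (-4)·(13) + (-1)·(5) = -57
17·t² + 114·t + 158 = 0  ⇒  m = (-57)² − 17·158 = 563
m = 563 > 0,  v_rel·d = -57 < 0  ⇒  outside

inside=no margin=563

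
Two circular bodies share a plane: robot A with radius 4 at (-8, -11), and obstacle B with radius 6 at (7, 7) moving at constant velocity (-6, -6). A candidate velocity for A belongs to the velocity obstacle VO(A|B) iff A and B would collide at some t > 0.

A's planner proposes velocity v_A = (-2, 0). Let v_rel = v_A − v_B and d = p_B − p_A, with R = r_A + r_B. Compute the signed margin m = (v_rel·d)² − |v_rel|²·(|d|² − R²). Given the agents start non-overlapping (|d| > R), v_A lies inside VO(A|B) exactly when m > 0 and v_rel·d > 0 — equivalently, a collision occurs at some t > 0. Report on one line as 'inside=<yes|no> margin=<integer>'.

d = (15, 18),  |d|² = 549;  R = 4+6 = 10,  c = 549−10² = 449
v_rel = (4, 6),  |v_rel|² = 52;  v_rel·d = (4)·(15) + (6)·(18) = 168
52·t² − 336·t + 449 = 0  ⇒  m = 168² − 52·449 = 4876
m = 4876 > 0,  v_rel·d = 168 > 0  ⇒  inside

inside=yes margin=4876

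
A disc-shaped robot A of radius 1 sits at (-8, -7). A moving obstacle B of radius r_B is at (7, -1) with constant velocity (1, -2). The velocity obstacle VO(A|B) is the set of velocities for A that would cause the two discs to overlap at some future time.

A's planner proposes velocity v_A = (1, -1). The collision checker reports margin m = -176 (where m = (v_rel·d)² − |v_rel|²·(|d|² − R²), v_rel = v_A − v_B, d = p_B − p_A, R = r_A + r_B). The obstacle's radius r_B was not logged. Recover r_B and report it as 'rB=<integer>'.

m = -176
d = (15, 6);  v_rel = (0, 1),  |v_rel|² = 1
v_rel×d = (0)·(6) − (1)·(15) = -15
since m = R²·1 − (-15)²:  R² = (225 + -176) / 1 = 49
R = √49 = 7  ⇒  r_B = 7 − 1 = 6

rB=6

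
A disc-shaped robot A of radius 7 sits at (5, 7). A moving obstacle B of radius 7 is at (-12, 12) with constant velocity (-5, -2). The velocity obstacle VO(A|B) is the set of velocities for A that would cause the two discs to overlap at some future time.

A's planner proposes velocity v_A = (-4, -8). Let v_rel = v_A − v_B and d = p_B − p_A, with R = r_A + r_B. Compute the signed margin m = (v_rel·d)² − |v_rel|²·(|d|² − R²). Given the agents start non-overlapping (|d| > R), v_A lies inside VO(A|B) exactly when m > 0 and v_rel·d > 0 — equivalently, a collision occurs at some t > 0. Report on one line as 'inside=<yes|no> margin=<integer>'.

d = (-17, 5),  |d|² = 314;  R = 7+7 = 14,  c = 314−14² = 118
v_rel = (1, -6),  |v_rel|² = 37;  v_rel·d = (1)·(-17) + (-6)·(5) = -47
37·t² + 94·t + 118 = 0  ⇒  m = (-47)² − 37·118 = -2157
m = -2157 < 0,  v_rel·d = -47 < 0  ⇒  outside

inside=no margin=-2157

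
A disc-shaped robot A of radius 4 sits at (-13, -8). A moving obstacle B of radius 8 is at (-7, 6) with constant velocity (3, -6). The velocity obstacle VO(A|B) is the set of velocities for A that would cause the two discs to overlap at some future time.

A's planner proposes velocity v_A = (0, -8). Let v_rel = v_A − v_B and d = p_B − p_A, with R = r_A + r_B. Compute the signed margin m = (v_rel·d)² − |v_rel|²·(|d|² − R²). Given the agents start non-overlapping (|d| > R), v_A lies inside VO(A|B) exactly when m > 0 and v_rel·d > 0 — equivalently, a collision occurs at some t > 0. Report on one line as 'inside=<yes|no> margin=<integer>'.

d = (6, 14),  |d|² = 232;  R = 4+8 = 12,  c = 232−12² = 88
v_rel = (-3, -2),  |v_rel|² = 13;  v_rel·d = (-3)·(6) + (-2)·(14) = -46
13·t² + 92·t + 88 = 0  ⇒  m = (-46)² − 13·88 = 972
m = 972 > 0,  v_rel·d = -46 < 0  ⇒  outside

inside=no margin=972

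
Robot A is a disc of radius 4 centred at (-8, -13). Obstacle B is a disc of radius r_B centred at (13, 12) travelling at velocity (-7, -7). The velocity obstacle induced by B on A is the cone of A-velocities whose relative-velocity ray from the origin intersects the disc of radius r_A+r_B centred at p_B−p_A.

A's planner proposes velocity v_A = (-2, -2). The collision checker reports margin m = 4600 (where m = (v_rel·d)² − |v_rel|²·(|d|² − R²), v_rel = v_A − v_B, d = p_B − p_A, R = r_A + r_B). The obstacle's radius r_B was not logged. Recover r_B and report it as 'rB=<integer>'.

m = 4600
d = (21, 25);  v_rel = (5, 5),  |v_rel|² = 50
v_rel×d = (5)·(25) − (5)·(21) = 20
since m = R²·50 − 20²:  R² = (400 + 4600) / 50 = 100
R = √100 = 10  ⇒  r_B = 10 − 4 = 6

rB=6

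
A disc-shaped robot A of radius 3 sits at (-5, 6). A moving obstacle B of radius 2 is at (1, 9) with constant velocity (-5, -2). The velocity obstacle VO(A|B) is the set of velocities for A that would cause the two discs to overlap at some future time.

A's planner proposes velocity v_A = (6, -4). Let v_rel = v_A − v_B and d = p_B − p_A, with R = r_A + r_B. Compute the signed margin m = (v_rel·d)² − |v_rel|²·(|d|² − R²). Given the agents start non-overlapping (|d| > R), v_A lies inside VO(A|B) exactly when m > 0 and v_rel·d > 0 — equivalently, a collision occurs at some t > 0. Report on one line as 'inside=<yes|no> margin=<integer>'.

d = (6, 3),  |d|² = 45;  R = 3+2 = 5,  c = 45−5² = 20
v_rel = (11, -2),  |v_rel|² = 125;  v_rel·d = (11)·(6) + (-2)·(3) = 60
125·t² − 120·t + 20 = 0  ⇒  m = 60² − 125·20 = 1100
m = 1100 > 0,  v_rel·d = 60 > 0  ⇒  inside

inside=yes margin=1100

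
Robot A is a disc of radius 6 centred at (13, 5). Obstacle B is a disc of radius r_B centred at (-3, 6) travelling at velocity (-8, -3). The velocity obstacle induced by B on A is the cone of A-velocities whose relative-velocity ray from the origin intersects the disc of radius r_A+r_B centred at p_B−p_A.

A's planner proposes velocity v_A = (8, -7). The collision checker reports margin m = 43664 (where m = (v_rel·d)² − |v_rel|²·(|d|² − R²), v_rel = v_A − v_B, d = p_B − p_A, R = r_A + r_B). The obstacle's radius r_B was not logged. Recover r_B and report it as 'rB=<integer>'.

m = 43664
d = (-16, 1);  v_rel = (16, -4),  |v_rel|² = 272
v_rel×d = (16)·(1) − (-4)·(-16) = -48
since m = R²·272 − (-48)²:  R² = (2304 + 43664) / 272 = 169
R = √169 = 13  ⇒  r_B = 13 − 6 = 7

rB=7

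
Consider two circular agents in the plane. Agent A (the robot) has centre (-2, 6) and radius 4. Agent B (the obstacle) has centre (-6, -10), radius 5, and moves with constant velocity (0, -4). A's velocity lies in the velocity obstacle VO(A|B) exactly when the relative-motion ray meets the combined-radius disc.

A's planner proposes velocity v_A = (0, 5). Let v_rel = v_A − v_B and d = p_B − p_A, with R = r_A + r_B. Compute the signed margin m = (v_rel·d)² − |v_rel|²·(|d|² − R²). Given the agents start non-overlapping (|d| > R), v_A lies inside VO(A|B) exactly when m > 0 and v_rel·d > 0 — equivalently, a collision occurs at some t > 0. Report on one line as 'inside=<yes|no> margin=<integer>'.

d = (-4, -16),  |d|² = 272;  R = 4+5 = 9,  c = 272−9² = 191
v_rel = (0, 9),  |v_rel|² = 81;  v_rel·d = (0)·(-4) + (9)·(-16) = -144
81·t² + 288·t + 191 = 0  ⇒  m = (-144)² − 81·191 = 5265
m = 5265 > 0,  v_rel·d = -144 < 0  ⇒  outside

inside=no margin=5265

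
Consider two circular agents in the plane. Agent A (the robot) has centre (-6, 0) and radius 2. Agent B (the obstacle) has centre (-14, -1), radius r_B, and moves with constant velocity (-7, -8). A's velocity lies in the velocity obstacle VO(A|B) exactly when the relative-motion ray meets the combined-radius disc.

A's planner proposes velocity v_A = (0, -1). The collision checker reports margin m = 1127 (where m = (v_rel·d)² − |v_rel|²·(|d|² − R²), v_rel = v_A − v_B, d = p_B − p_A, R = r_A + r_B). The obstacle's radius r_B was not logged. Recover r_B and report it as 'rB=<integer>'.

m = 1127
d = (-8, -1);  v_rel = (7, 7),  |v_rel|² = 98
v_rel×d = (7)·(-1) − (7)·(-8) = 49
since m = R²·98 − 49²:  R² = (2401 + 1127) / 98 = 36
R = √36 = 6  ⇒  r_B = 6 − 2 = 4

rB=4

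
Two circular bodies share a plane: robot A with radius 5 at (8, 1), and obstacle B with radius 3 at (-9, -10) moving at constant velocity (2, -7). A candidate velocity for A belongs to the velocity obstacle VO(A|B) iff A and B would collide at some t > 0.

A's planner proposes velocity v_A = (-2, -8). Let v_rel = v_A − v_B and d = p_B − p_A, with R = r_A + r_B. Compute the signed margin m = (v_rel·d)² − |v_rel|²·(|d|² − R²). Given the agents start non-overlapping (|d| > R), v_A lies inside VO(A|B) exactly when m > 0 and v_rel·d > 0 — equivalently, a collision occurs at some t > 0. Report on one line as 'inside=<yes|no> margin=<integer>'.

d = (-17, -11),  |d|² = 410;  R = 5+3 = 8,  c = 410−8² = 346
v_rel = (-4, -1),  |v_rel|² = 17;  v_rel·d = (-4)·(-17) + (-1)·(-11) = 79
17·t² − 158·t + 346 = 0  ⇒  m = 79² − 17·346 = 359
m = 359 > 0,  v_rel·d = 79 > 0  ⇒  inside

inside=yes margin=359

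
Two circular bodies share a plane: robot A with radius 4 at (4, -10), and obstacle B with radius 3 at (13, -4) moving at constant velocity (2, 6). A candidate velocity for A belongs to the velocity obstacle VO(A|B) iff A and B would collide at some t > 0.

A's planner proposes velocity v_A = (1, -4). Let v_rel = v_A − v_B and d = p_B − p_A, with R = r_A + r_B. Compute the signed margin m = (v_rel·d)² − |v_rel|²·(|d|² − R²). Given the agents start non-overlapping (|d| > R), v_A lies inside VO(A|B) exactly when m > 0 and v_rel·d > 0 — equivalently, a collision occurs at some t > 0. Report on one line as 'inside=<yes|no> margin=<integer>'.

d = (9, 6),  |d|² = 117;  R = 4+3 = 7,  c = 117−7² = 68
v_rel = (-1, -10),  |v_rel|² = 101;  v_rel·d = (-1)·(9) + (-10)·(6) = -69
101·t² + 138·t + 68 = 0  ⇒  m = (-69)² − 101·68 = -2107
m = -2107 < 0,  v_rel·d = -69 < 0  ⇒  outside

inside=no margin=-2107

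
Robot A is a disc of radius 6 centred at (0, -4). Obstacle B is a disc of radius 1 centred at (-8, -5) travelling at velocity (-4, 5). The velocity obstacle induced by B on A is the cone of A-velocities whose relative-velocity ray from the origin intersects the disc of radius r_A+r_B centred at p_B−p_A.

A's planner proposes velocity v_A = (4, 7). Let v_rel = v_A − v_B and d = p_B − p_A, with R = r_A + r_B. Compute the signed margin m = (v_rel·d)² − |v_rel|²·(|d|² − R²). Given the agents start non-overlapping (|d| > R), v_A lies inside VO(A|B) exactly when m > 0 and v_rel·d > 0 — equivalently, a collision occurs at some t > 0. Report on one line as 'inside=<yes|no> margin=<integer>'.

d = (-8, -1),  |d|² = 65;  R = 6+1 = 7,  c = 65−7² = 16
v_rel = (8, 2),  |v_rel|² = 68;  v_rel·d = (8)·(-8) + (2)·(-1) = -66
68·t² + 132·t + 16 = 0  ⇒  m = (-66)² − 68·16 = 3268
m = 3268 > 0,  v_rel·d = -66 < 0  ⇒  outside

inside=no margin=3268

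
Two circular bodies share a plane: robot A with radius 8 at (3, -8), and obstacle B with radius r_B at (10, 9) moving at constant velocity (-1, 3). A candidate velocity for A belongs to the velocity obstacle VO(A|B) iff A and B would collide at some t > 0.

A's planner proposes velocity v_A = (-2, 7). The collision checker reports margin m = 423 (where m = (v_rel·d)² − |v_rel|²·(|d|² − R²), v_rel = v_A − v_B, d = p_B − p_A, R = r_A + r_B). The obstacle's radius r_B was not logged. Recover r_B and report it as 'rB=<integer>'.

m = 423
d = (7, 17);  v_rel = (-1, 4),  |v_rel|² = 17
v_rel×d = (-1)·(17) − (4)·(7) = -45
since m = R²·17 − (-45)²:  R² = (2025 + 423) / 17 = 144
R = √144 = 12  ⇒  r_B = 12 − 8 = 4

rB=4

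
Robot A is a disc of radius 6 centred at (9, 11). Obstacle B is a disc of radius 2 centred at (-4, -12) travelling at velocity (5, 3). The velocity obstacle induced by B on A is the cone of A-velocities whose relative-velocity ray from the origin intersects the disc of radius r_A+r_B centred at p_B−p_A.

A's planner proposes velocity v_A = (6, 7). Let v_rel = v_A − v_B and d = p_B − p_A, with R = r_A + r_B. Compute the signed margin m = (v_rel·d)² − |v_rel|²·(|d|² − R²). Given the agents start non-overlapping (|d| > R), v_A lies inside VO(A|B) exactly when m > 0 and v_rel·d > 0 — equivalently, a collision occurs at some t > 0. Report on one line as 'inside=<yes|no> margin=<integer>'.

d = (-13, -23),  |d|² = 698;  R = 6+2 = 8,  c = 698−8² = 634
v_rel = (1, 4),  |v_rel|² = 17;  v_rel·d = (1)·(-13) + (4)·(-23) = -105
17·t² + 210·t + 634 = 0  ⇒  m = (-105)² − 17·634 = 247
m = 247 > 0,  v_rel·d = -105 < 0  ⇒  outside

inside=no margin=247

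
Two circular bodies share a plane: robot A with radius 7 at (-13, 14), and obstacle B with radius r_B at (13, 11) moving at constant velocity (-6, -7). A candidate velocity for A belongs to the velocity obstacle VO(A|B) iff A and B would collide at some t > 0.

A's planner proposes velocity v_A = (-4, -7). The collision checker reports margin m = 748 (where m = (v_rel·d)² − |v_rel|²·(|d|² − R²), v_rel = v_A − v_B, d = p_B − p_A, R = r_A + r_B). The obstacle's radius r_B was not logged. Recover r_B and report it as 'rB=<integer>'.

m = 748
d = (26, -3);  v_rel = (2, 0),  |v_rel|² = 4
v_rel×d = (2)·(-3) − (0)·(26) = -6
since m = R²·4 − (-6)²:  R² = (36 + 748) / 4 = 196
R = √196 = 14  ⇒  r_B = 14 − 7 = 7

rB=7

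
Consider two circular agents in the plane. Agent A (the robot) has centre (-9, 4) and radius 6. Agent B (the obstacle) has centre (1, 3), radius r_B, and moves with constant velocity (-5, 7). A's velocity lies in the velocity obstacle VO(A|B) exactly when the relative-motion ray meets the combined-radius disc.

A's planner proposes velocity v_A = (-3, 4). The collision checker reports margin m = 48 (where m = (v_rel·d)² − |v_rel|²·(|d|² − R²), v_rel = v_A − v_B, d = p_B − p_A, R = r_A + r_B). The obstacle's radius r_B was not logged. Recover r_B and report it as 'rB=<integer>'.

m = 48
d = (10, -1);  v_rel = (2, -3),  |v_rel|² = 13
v_rel×d = (2)·(-1) − (-3)·(10) = 28
since m = R²·13 − 28²:  R² = (784 + 48) / 13 = 64
R = √64 = 8  ⇒  r_B = 8 − 6 = 2

rB=2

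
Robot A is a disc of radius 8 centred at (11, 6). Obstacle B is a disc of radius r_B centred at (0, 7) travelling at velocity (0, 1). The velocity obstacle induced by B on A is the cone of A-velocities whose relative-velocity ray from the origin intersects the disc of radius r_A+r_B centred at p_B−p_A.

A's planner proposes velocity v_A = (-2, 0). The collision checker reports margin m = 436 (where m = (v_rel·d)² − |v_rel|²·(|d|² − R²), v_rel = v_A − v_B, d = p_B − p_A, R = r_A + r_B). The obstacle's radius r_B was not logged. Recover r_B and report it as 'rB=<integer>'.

m = 436
d = (-11, 1);  v_rel = (-2, -1),  |v_rel|² = 5
v_rel×d = (-2)·(1) − (-1)·(-11) = -13
since m = R²·5 − (-13)²:  R² = (169 + 436) / 5 = 121
R = √121 = 11  ⇒  r_B = 11 − 8 = 3

rB=3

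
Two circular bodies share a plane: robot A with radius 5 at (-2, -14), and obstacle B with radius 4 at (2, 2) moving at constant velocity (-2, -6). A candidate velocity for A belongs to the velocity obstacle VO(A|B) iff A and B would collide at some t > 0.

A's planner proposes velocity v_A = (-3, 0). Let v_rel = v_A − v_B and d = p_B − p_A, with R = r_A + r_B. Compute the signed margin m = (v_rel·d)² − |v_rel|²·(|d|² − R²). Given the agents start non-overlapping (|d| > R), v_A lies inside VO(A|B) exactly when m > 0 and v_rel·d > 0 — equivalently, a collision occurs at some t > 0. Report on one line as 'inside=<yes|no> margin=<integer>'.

d = (4, 16),  |d|² = 272;  R = 5+4 = 9,  c = 272−9² = 191
v_rel = (-1, 6),  |v_rel|² = 37;  v_rel·d = (-1)·(4) + (6)·(16) = 92
37·t² − 184·t + 191 = 0  ⇒  m = 92² − 37·191 = 1397
m = 1397 > 0,  v_rel·d = 92 > 0  ⇒  inside

inside=yes margin=1397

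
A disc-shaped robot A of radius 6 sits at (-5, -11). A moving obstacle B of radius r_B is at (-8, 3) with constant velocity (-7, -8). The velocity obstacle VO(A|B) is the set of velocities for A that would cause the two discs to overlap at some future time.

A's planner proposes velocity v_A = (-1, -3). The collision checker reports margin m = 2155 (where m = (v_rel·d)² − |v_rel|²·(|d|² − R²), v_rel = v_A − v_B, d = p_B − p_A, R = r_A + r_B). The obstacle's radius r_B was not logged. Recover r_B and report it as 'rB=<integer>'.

m = 2155
d = (-3, 14);  v_rel = (6, 5),  |v_rel|² = 61
v_rel×d = (6)·(14) − (5)·(-3) = 99
since m = R²·61 − 99²:  R² = (9801 + 2155) / 61 = 196
R = √196 = 14  ⇒  r_B = 14 − 6 = 8

rB=8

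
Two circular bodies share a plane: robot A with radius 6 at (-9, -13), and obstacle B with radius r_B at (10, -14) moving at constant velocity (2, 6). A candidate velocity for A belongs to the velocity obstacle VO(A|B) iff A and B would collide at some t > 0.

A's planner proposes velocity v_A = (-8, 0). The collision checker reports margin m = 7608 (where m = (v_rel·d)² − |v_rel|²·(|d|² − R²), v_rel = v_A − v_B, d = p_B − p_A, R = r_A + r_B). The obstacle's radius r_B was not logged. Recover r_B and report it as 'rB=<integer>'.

m = 7608
d = (19, -1);  v_rel = (-10, -6),  |v_rel|² = 136
v_rel×d = (-10)·(-1) − (-6)·(19) = 124
since m = R²·136 − 124²:  R² = (15376 + 7608) / 136 = 169
R = √169 = 13  ⇒  r_B = 13 − 6 = 7

rB=7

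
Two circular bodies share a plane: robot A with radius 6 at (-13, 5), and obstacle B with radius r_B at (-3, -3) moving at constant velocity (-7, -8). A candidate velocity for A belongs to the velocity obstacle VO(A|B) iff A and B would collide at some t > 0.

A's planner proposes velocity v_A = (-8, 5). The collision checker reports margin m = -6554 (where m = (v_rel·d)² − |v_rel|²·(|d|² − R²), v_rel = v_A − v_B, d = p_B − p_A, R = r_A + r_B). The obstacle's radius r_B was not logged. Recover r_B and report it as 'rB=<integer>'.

m = -6554
d = (10, -8);  v_rel = (-1, 13),  |v_rel|² = 170
v_rel×d = (-1)·(-8) − (13)·(10) = -122
since m = R²·170 − (-122)²:  R² = (14884 + -6554) / 170 = 49
R = √49 = 7  ⇒  r_B = 7 − 6 = 1

rB=1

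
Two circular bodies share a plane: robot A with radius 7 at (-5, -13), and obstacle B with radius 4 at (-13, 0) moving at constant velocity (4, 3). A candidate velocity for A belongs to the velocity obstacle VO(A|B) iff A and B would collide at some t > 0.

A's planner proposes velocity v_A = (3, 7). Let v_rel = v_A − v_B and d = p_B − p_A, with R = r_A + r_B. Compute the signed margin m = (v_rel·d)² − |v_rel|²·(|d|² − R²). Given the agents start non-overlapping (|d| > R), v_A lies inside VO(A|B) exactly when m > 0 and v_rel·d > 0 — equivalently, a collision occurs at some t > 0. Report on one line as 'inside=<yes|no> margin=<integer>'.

d = (-8, 13),  |d|² = 233;  R = 7+4 = 11,  c = 233−11² = 112
v_rel = (-1, 4),  |v_rel|² = 17;  v_rel·d = (-1)·(-8) + (4)·(13) = 60
17·t² − 120·t + 112 = 0  ⇒  m = 60² − 17·112 = 1696
m = 1696 > 0,  v_rel·d = 60 > 0  ⇒  inside

inside=yes margin=1696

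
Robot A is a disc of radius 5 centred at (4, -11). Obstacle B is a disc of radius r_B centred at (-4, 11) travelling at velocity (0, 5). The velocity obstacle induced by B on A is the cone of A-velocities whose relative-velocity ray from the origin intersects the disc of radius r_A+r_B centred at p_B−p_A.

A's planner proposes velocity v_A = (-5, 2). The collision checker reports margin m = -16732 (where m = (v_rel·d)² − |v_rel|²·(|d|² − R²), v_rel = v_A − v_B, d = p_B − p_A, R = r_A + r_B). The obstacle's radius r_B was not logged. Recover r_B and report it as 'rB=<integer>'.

m = -16732
d = (-8, 22);  v_rel = (-5, -3),  |v_rel|² = 34
v_rel×d = (-5)·(22) − (-3)·(-8) = -134
since m = R²·34 − (-134)²:  R² = (17956 + -16732) / 34 = 36
R = √36 = 6  ⇒  r_B = 6 − 5 = 1

rB=1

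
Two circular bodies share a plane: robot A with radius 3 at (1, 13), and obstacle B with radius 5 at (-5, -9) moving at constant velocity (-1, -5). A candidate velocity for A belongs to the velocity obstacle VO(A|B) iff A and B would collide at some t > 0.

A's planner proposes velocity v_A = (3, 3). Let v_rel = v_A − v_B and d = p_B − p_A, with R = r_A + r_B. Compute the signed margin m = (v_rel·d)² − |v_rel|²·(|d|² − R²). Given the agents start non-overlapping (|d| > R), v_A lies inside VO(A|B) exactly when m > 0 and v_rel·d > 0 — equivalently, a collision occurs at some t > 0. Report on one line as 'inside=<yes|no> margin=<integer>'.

d = (-6, -22),  |d|² = 520;  R = 3+5 = 8,  c = 520−8² = 456
v_rel = (4, 8),  |v_rel|² = 80;  v_rel·d = (4)·(-6) + (8)·(-22) = -200
80·t² + 400·t + 456 = 0  ⇒  m = (-200)² − 80·456 = 3520
m = 3520 > 0,  v_rel·d = -200 < 0  ⇒  outside

inside=no margin=3520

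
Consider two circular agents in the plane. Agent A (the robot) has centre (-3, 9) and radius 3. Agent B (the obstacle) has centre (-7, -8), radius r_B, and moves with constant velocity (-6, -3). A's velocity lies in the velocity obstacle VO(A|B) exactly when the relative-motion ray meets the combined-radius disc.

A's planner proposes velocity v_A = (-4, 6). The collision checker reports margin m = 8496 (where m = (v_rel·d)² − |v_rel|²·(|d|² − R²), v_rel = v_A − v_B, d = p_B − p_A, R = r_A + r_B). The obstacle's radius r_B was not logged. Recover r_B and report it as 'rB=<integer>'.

m = 8496
d = (-4, -17);  v_rel = (2, 9),  |v_rel|² = 85
v_rel×d = (2)·(-17) − (9)·(-4) = 2
since m = R²·85 − 2²:  R² = (4 + 8496) / 85 = 100
R = √100 = 10  ⇒  r_B = 10 − 3 = 7

rB=7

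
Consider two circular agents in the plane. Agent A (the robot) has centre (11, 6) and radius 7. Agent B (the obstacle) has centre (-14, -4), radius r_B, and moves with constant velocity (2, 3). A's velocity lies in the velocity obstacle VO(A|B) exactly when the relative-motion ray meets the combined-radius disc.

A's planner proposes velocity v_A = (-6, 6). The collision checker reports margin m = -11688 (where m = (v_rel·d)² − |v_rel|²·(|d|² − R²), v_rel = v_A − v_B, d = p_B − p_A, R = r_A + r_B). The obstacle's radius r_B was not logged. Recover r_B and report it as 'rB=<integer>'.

m = -11688
d = (-25, -10);  v_rel = (-8, 3),  |v_rel|² = 73
v_rel×d = (-8)·(-10) − (3)·(-25) = 155
since m = R²·73 − 155²:  R² = (24025 + -11688) / 73 = 169
R = √169 = 13  ⇒  r_B = 13 − 7 = 6

rB=6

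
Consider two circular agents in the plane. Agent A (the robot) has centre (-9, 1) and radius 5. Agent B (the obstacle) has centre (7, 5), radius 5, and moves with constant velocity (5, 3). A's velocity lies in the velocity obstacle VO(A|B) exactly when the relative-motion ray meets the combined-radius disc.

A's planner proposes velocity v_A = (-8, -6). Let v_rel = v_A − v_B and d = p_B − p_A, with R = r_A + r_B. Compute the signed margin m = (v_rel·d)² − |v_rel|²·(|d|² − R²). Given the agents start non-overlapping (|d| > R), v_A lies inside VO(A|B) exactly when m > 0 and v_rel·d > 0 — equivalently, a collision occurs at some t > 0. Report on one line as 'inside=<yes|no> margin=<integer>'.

d = (16, 4),  |d|² = 272;  R = 5+5 = 10,  c = 272−10² = 172
v_rel = (-13, -9),  |v_rel|² = 250;  v_rel·d = (-13)·(16) + (-9)·(4) = -244
250·t² + 488·t + 172 = 0  ⇒  m = (-244)² − 250·172 = 16536
m = 16536 > 0,  v_rel·d = -244 < 0  ⇒  outside

inside=no margin=16536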